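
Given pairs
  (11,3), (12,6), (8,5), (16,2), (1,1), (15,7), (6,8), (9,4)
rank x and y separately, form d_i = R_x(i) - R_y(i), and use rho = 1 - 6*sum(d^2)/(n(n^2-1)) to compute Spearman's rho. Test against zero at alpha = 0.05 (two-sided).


Step 1: Rank x and y separately (midranks; no ties here).
rank(x): 11->5, 12->6, 8->3, 16->8, 1->1, 15->7, 6->2, 9->4
rank(y): 3->3, 6->6, 5->5, 2->2, 1->1, 7->7, 8->8, 4->4
Step 2: d_i = R_x(i) - R_y(i); compute d_i^2.
  (5-3)^2=4, (6-6)^2=0, (3-5)^2=4, (8-2)^2=36, (1-1)^2=0, (7-7)^2=0, (2-8)^2=36, (4-4)^2=0
sum(d^2) = 80.
Step 3: rho = 1 - 6*80 / (8*(8^2 - 1)) = 1 - 480/504 = 0.047619.
Step 4: Under H0, t = rho * sqrt((n-2)/(1-rho^2)) = 0.1168 ~ t(6).
Step 5: Two-sided p-value from the t-distribution with 6 df = 0.910849.
Step 6: alpha = 0.05. fail to reject H0.

rho = 0.0476, p = 0.910849, fail to reject H0 at alpha = 0.05.


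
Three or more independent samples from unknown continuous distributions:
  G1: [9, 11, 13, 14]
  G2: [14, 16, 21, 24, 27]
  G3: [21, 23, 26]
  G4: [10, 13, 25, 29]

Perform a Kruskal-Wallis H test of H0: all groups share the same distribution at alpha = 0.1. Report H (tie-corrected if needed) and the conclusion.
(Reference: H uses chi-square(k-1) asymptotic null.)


Step 1: Combine all N = 16 observations and assign midranks.
sorted (value, group, rank): (9,G1,1), (10,G4,2), (11,G1,3), (13,G1,4.5), (13,G4,4.5), (14,G1,6.5), (14,G2,6.5), (16,G2,8), (21,G2,9.5), (21,G3,9.5), (23,G3,11), (24,G2,12), (25,G4,13), (26,G3,14), (27,G2,15), (29,G4,16)
Step 2: Sum ranks within each group.
R_1 = 15 (n_1 = 4)
R_2 = 51 (n_2 = 5)
R_3 = 34.5 (n_3 = 3)
R_4 = 35.5 (n_4 = 4)
Step 3: H = 12/(N(N+1)) * sum(R_i^2/n_i) - 3(N+1)
     = 12/(16*17) * (15^2/4 + 51^2/5 + 34.5^2/3 + 35.5^2/4) - 3*17
     = 0.044118 * 1288.26 - 51
     = 5.835110.
Step 4: Ties present; correction factor C = 1 - 18/(16^3 - 16) = 0.995588. Corrected H = 5.835110 / 0.995588 = 5.860968.
Step 5: Under H0, H ~ chi^2(3); p-value = 0.118574.
Step 6: alpha = 0.1. fail to reject H0.

H = 5.8610, df = 3, p = 0.118574, fail to reject H0.


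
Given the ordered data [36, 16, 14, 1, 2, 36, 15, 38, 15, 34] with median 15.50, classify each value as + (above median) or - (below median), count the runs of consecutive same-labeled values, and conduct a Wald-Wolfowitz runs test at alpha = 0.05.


Step 1: Compute median = 15.50; label A = above, B = below.
Labels in order: AABBBABABA  (n_A = 5, n_B = 5)
Step 2: Count runs R = 7.
Step 3: Under H0 (random ordering), E[R] = 2*n_A*n_B/(n_A+n_B) + 1 = 2*5*5/10 + 1 = 6.0000.
        Var[R] = 2*n_A*n_B*(2*n_A*n_B - n_A - n_B) / ((n_A+n_B)^2 * (n_A+n_B-1)) = 2000/900 = 2.2222.
        SD[R] = 1.4907.
Step 4: Continuity-corrected z = (R - 0.5 - E[R]) / SD[R] = (7 - 0.5 - 6.0000) / 1.4907 = 0.3354.
Step 5: Two-sided p-value via normal approximation = 2*(1 - Phi(|z|)) = 0.737316.
Step 6: alpha = 0.05. fail to reject H0.

R = 7, z = 0.3354, p = 0.737316, fail to reject H0.


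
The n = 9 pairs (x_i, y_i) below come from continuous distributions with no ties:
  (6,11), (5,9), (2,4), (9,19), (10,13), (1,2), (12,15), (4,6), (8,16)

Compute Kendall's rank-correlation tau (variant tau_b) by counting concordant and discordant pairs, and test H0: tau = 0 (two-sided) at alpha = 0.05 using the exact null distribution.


Step 1: Enumerate the 36 unordered pairs (i,j) with i<j and classify each by sign(x_j-x_i) * sign(y_j-y_i).
  (1,2):dx=-1,dy=-2->C; (1,3):dx=-4,dy=-7->C; (1,4):dx=+3,dy=+8->C; (1,5):dx=+4,dy=+2->C
  (1,6):dx=-5,dy=-9->C; (1,7):dx=+6,dy=+4->C; (1,8):dx=-2,dy=-5->C; (1,9):dx=+2,dy=+5->C
  (2,3):dx=-3,dy=-5->C; (2,4):dx=+4,dy=+10->C; (2,5):dx=+5,dy=+4->C; (2,6):dx=-4,dy=-7->C
  (2,7):dx=+7,dy=+6->C; (2,8):dx=-1,dy=-3->C; (2,9):dx=+3,dy=+7->C; (3,4):dx=+7,dy=+15->C
  (3,5):dx=+8,dy=+9->C; (3,6):dx=-1,dy=-2->C; (3,7):dx=+10,dy=+11->C; (3,8):dx=+2,dy=+2->C
  (3,9):dx=+6,dy=+12->C; (4,5):dx=+1,dy=-6->D; (4,6):dx=-8,dy=-17->C; (4,7):dx=+3,dy=-4->D
  (4,8):dx=-5,dy=-13->C; (4,9):dx=-1,dy=-3->C; (5,6):dx=-9,dy=-11->C; (5,7):dx=+2,dy=+2->C
  (5,8):dx=-6,dy=-7->C; (5,9):dx=-2,dy=+3->D; (6,7):dx=+11,dy=+13->C; (6,8):dx=+3,dy=+4->C
  (6,9):dx=+7,dy=+14->C; (7,8):dx=-8,dy=-9->C; (7,9):dx=-4,dy=+1->D; (8,9):dx=+4,dy=+10->C
Step 2: C = 32, D = 4, total pairs = 36.
Step 3: tau = (C - D)/(n(n-1)/2) = (32 - 4)/36 = 0.777778.
Step 4: Exact two-sided p-value (enumerate n! = 362880 permutations of y under H0): p = 0.002425.
Step 5: alpha = 0.05. reject H0.

tau_b = 0.7778 (C=32, D=4), p = 0.002425, reject H0.


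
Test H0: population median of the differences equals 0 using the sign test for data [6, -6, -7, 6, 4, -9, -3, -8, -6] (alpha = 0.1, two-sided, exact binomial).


Step 1: Discard zero differences. Original n = 9; n_eff = number of nonzero differences = 9.
Nonzero differences (with sign): +6, -6, -7, +6, +4, -9, -3, -8, -6
Step 2: Count signs: positive = 3, negative = 6.
Step 3: Under H0: P(positive) = 0.5, so the number of positives S ~ Bin(9, 0.5).
Step 4: Two-sided exact p-value = sum of Bin(9,0.5) probabilities at or below the observed probability = 0.507812.
Step 5: alpha = 0.1. fail to reject H0.

n_eff = 9, pos = 3, neg = 6, p = 0.507812, fail to reject H0.


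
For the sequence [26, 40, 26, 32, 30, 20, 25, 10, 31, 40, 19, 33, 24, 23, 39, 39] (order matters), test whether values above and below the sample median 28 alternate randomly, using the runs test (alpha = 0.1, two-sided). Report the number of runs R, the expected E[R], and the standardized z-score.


Step 1: Compute median = 28; label A = above, B = below.
Labels in order: BABAABBBAABABBAA  (n_A = 8, n_B = 8)
Step 2: Count runs R = 10.
Step 3: Under H0 (random ordering), E[R] = 2*n_A*n_B/(n_A+n_B) + 1 = 2*8*8/16 + 1 = 9.0000.
        Var[R] = 2*n_A*n_B*(2*n_A*n_B - n_A - n_B) / ((n_A+n_B)^2 * (n_A+n_B-1)) = 14336/3840 = 3.7333.
        SD[R] = 1.9322.
Step 4: Continuity-corrected z = (R - 0.5 - E[R]) / SD[R] = (10 - 0.5 - 9.0000) / 1.9322 = 0.2588.
Step 5: Two-sided p-value via normal approximation = 2*(1 - Phi(|z|)) = 0.795809.
Step 6: alpha = 0.1. fail to reject H0.

R = 10, z = 0.2588, p = 0.795809, fail to reject H0.


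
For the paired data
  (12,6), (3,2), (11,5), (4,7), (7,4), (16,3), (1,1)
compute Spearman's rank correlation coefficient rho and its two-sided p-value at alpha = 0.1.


Step 1: Rank x and y separately (midranks; no ties here).
rank(x): 12->6, 3->2, 11->5, 4->3, 7->4, 16->7, 1->1
rank(y): 6->6, 2->2, 5->5, 7->7, 4->4, 3->3, 1->1
Step 2: d_i = R_x(i) - R_y(i); compute d_i^2.
  (6-6)^2=0, (2-2)^2=0, (5-5)^2=0, (3-7)^2=16, (4-4)^2=0, (7-3)^2=16, (1-1)^2=0
sum(d^2) = 32.
Step 3: rho = 1 - 6*32 / (7*(7^2 - 1)) = 1 - 192/336 = 0.428571.
Step 4: Under H0, t = rho * sqrt((n-2)/(1-rho^2)) = 1.0607 ~ t(5).
Step 5: Two-sided p-value from the t-distribution with 5 df = 0.337368.
Step 6: alpha = 0.1. fail to reject H0.

rho = 0.4286, p = 0.337368, fail to reject H0 at alpha = 0.1.


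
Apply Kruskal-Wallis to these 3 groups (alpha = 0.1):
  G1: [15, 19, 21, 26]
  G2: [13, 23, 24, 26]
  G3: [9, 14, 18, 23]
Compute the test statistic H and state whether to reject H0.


Step 1: Combine all N = 12 observations and assign midranks.
sorted (value, group, rank): (9,G3,1), (13,G2,2), (14,G3,3), (15,G1,4), (18,G3,5), (19,G1,6), (21,G1,7), (23,G2,8.5), (23,G3,8.5), (24,G2,10), (26,G1,11.5), (26,G2,11.5)
Step 2: Sum ranks within each group.
R_1 = 28.5 (n_1 = 4)
R_2 = 32 (n_2 = 4)
R_3 = 17.5 (n_3 = 4)
Step 3: H = 12/(N(N+1)) * sum(R_i^2/n_i) - 3(N+1)
     = 12/(12*13) * (28.5^2/4 + 32^2/4 + 17.5^2/4) - 3*13
     = 0.076923 * 535.625 - 39
     = 2.201923.
Step 4: Ties present; correction factor C = 1 - 12/(12^3 - 12) = 0.993007. Corrected H = 2.201923 / 0.993007 = 2.217430.
Step 5: Under H0, H ~ chi^2(2); p-value = 0.329983.
Step 6: alpha = 0.1. fail to reject H0.

H = 2.2174, df = 2, p = 0.329983, fail to reject H0.


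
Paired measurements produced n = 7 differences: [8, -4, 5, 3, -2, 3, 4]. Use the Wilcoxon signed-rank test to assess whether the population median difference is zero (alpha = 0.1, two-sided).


Step 1: Drop any zero differences (none here) and take |d_i|.
|d| = [8, 4, 5, 3, 2, 3, 4]
Step 2: Midrank |d_i| (ties get averaged ranks).
ranks: |8|->7, |4|->4.5, |5|->6, |3|->2.5, |2|->1, |3|->2.5, |4|->4.5
Step 3: Attach original signs; sum ranks with positive sign and with negative sign.
W+ = 7 + 6 + 2.5 + 2.5 + 4.5 = 22.5
W- = 4.5 + 1 = 5.5
(Check: W+ + W- = 28 should equal n(n+1)/2 = 28.)
Step 4: Test statistic W = min(W+, W-) = 5.5.
Step 5: Ties in |d|, so use the tie-corrected normal approximation.
        E[W] = n(n+1)/4 = 7*8/4 = 14.
        Tie groups: |d|=3 (t=2), |d|=4 (t=2); sum(t^3 - t) = 12.
        Var[W] = n(n+1)(2n+1)/24 - sum(t^3-t)/48 = 840/24 - 12/48 = 34.75.
        z = (W - E[W]) / sqrt(Var[W]) = (5.5 - 14) / 5.8949 = -1.4419.
        Two-sided p = 2*Phi(z) = 0.149325.
Step 6: alpha = 0.1. fail to reject H0.

W+ = 22.5, W- = 5.5, W = min = 5.5, p = 0.149325, fail to reject H0.


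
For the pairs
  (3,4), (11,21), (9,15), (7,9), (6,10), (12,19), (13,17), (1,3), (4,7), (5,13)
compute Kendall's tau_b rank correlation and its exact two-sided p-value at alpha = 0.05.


Step 1: Enumerate the 45 unordered pairs (i,j) with i<j and classify each by sign(x_j-x_i) * sign(y_j-y_i).
  (1,2):dx=+8,dy=+17->C; (1,3):dx=+6,dy=+11->C; (1,4):dx=+4,dy=+5->C; (1,5):dx=+3,dy=+6->C
  (1,6):dx=+9,dy=+15->C; (1,7):dx=+10,dy=+13->C; (1,8):dx=-2,dy=-1->C; (1,9):dx=+1,dy=+3->C
  (1,10):dx=+2,dy=+9->C; (2,3):dx=-2,dy=-6->C; (2,4):dx=-4,dy=-12->C; (2,5):dx=-5,dy=-11->C
  (2,6):dx=+1,dy=-2->D; (2,7):dx=+2,dy=-4->D; (2,8):dx=-10,dy=-18->C; (2,9):dx=-7,dy=-14->C
  (2,10):dx=-6,dy=-8->C; (3,4):dx=-2,dy=-6->C; (3,5):dx=-3,dy=-5->C; (3,6):dx=+3,dy=+4->C
  (3,7):dx=+4,dy=+2->C; (3,8):dx=-8,dy=-12->C; (3,9):dx=-5,dy=-8->C; (3,10):dx=-4,dy=-2->C
  (4,5):dx=-1,dy=+1->D; (4,6):dx=+5,dy=+10->C; (4,7):dx=+6,dy=+8->C; (4,8):dx=-6,dy=-6->C
  (4,9):dx=-3,dy=-2->C; (4,10):dx=-2,dy=+4->D; (5,6):dx=+6,dy=+9->C; (5,7):dx=+7,dy=+7->C
  (5,8):dx=-5,dy=-7->C; (5,9):dx=-2,dy=-3->C; (5,10):dx=-1,dy=+3->D; (6,7):dx=+1,dy=-2->D
  (6,8):dx=-11,dy=-16->C; (6,9):dx=-8,dy=-12->C; (6,10):dx=-7,dy=-6->C; (7,8):dx=-12,dy=-14->C
  (7,9):dx=-9,dy=-10->C; (7,10):dx=-8,dy=-4->C; (8,9):dx=+3,dy=+4->C; (8,10):dx=+4,dy=+10->C
  (9,10):dx=+1,dy=+6->C
Step 2: C = 39, D = 6, total pairs = 45.
Step 3: tau = (C - D)/(n(n-1)/2) = (39 - 6)/45 = 0.733333.
Step 4: Exact two-sided p-value (enumerate n! = 3628800 permutations of y under H0): p = 0.002213.
Step 5: alpha = 0.05. reject H0.

tau_b = 0.7333 (C=39, D=6), p = 0.002213, reject H0.


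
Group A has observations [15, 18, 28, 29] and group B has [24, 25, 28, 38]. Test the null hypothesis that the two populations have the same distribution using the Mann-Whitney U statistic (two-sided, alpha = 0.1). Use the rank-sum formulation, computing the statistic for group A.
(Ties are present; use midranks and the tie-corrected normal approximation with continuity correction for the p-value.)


Step 1: Combine and sort all 8 observations; assign midranks.
sorted (value, group): (15,X), (18,X), (24,Y), (25,Y), (28,X), (28,Y), (29,X), (38,Y)
ranks: 15->1, 18->2, 24->3, 25->4, 28->5.5, 28->5.5, 29->7, 38->8
Step 2: Rank sum for X: R1 = 1 + 2 + 5.5 + 7 = 15.5.
Step 3: U_X = R1 - n1(n1+1)/2 = 15.5 - 4*5/2 = 15.5 - 10 = 5.5.
       U_Y = n1*n2 - U_X = 16 - 5.5 = 10.5.
Step 4: Ties are present, so use the tie-corrected normal approximation (with continuity correction) for the p-value.
Step 5: p-value = 0.561363; compare to alpha = 0.1. fail to reject H0.

U_X = 5.5, p = 0.561363, fail to reject H0 at alpha = 0.1.


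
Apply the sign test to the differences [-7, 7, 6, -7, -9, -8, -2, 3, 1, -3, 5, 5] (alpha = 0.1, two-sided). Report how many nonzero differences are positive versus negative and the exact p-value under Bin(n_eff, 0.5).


Step 1: Discard zero differences. Original n = 12; n_eff = number of nonzero differences = 12.
Nonzero differences (with sign): -7, +7, +6, -7, -9, -8, -2, +3, +1, -3, +5, +5
Step 2: Count signs: positive = 6, negative = 6.
Step 3: Under H0: P(positive) = 0.5, so the number of positives S ~ Bin(12, 0.5).
Step 4: Two-sided exact p-value = sum of Bin(12,0.5) probabilities at or below the observed probability = 1.000000.
Step 5: alpha = 0.1. fail to reject H0.

n_eff = 12, pos = 6, neg = 6, p = 1.000000, fail to reject H0.


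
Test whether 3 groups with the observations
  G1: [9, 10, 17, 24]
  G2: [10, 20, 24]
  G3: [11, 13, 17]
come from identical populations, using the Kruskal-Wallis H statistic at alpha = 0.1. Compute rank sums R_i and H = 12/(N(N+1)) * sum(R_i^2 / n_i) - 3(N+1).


Step 1: Combine all N = 10 observations and assign midranks.
sorted (value, group, rank): (9,G1,1), (10,G1,2.5), (10,G2,2.5), (11,G3,4), (13,G3,5), (17,G1,6.5), (17,G3,6.5), (20,G2,8), (24,G1,9.5), (24,G2,9.5)
Step 2: Sum ranks within each group.
R_1 = 19.5 (n_1 = 4)
R_2 = 20 (n_2 = 3)
R_3 = 15.5 (n_3 = 3)
Step 3: H = 12/(N(N+1)) * sum(R_i^2/n_i) - 3(N+1)
     = 12/(10*11) * (19.5^2/4 + 20^2/3 + 15.5^2/3) - 3*11
     = 0.109091 * 308.479 - 33
     = 0.652273.
Step 4: Ties present; correction factor C = 1 - 18/(10^3 - 10) = 0.981818. Corrected H = 0.652273 / 0.981818 = 0.664352.
Step 5: Under H0, H ~ chi^2(2); p-value = 0.717361.
Step 6: alpha = 0.1. fail to reject H0.

H = 0.6644, df = 2, p = 0.717361, fail to reject H0.


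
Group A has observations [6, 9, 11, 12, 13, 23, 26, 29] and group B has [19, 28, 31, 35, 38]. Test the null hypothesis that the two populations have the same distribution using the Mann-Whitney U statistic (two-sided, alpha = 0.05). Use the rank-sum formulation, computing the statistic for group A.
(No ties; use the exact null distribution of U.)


Step 1: Combine and sort all 13 observations; assign midranks.
sorted (value, group): (6,X), (9,X), (11,X), (12,X), (13,X), (19,Y), (23,X), (26,X), (28,Y), (29,X), (31,Y), (35,Y), (38,Y)
ranks: 6->1, 9->2, 11->3, 12->4, 13->5, 19->6, 23->7, 26->8, 28->9, 29->10, 31->11, 35->12, 38->13
Step 2: Rank sum for X: R1 = 1 + 2 + 3 + 4 + 5 + 7 + 8 + 10 = 40.
Step 3: U_X = R1 - n1(n1+1)/2 = 40 - 8*9/2 = 40 - 36 = 4.
       U_Y = n1*n2 - U_X = 40 - 4 = 36.
Step 4: No ties, so the exact null distribution of U (based on enumerating the C(13,8) = 1287 equally likely rank assignments) gives the two-sided p-value.
Step 5: p-value = 0.018648; compare to alpha = 0.05. reject H0.

U_X = 4, p = 0.018648, reject H0 at alpha = 0.05.


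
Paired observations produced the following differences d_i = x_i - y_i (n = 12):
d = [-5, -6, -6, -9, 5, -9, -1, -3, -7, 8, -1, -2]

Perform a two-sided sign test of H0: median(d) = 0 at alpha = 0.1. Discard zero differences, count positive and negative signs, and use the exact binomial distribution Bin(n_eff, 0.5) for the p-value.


Step 1: Discard zero differences. Original n = 12; n_eff = number of nonzero differences = 12.
Nonzero differences (with sign): -5, -6, -6, -9, +5, -9, -1, -3, -7, +8, -1, -2
Step 2: Count signs: positive = 2, negative = 10.
Step 3: Under H0: P(positive) = 0.5, so the number of positives S ~ Bin(12, 0.5).
Step 4: Two-sided exact p-value = sum of Bin(12,0.5) probabilities at or below the observed probability = 0.038574.
Step 5: alpha = 0.1. reject H0.

n_eff = 12, pos = 2, neg = 10, p = 0.038574, reject H0.


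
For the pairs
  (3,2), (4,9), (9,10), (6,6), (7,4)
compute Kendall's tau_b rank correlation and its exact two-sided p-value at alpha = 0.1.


Step 1: Enumerate the 10 unordered pairs (i,j) with i<j and classify each by sign(x_j-x_i) * sign(y_j-y_i).
  (1,2):dx=+1,dy=+7->C; (1,3):dx=+6,dy=+8->C; (1,4):dx=+3,dy=+4->C; (1,5):dx=+4,dy=+2->C
  (2,3):dx=+5,dy=+1->C; (2,4):dx=+2,dy=-3->D; (2,5):dx=+3,dy=-5->D; (3,4):dx=-3,dy=-4->C
  (3,5):dx=-2,dy=-6->C; (4,5):dx=+1,dy=-2->D
Step 2: C = 7, D = 3, total pairs = 10.
Step 3: tau = (C - D)/(n(n-1)/2) = (7 - 3)/10 = 0.400000.
Step 4: Exact two-sided p-value (enumerate n! = 120 permutations of y under H0): p = 0.483333.
Step 5: alpha = 0.1. fail to reject H0.

tau_b = 0.4000 (C=7, D=3), p = 0.483333, fail to reject H0.


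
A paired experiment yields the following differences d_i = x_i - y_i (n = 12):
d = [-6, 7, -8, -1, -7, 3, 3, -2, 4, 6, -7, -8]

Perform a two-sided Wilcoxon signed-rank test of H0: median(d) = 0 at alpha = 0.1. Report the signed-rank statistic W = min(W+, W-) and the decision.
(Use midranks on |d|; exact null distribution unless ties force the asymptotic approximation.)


Step 1: Drop any zero differences (none here) and take |d_i|.
|d| = [6, 7, 8, 1, 7, 3, 3, 2, 4, 6, 7, 8]
Step 2: Midrank |d_i| (ties get averaged ranks).
ranks: |6|->6.5, |7|->9, |8|->11.5, |1|->1, |7|->9, |3|->3.5, |3|->3.5, |2|->2, |4|->5, |6|->6.5, |7|->9, |8|->11.5
Step 3: Attach original signs; sum ranks with positive sign and with negative sign.
W+ = 9 + 3.5 + 3.5 + 5 + 6.5 = 27.5
W- = 6.5 + 11.5 + 1 + 9 + 2 + 9 + 11.5 = 50.5
(Check: W+ + W- = 78 should equal n(n+1)/2 = 78.)
Step 4: Test statistic W = min(W+, W-) = 27.5.
Step 5: Ties in |d|, so use the tie-corrected normal approximation.
        E[W] = n(n+1)/4 = 12*13/4 = 39.
        Tie groups: |d|=3 (t=2), |d|=6 (t=2), |d|=7 (t=3), |d|=8 (t=2); sum(t^3 - t) = 42.
        Var[W] = n(n+1)(2n+1)/24 - sum(t^3-t)/48 = 3900/24 - 42/48 = 161.625.
        z = (W - E[W]) / sqrt(Var[W]) = (27.5 - 39) / 12.7132 = -0.9046.
        Two-sided p = 2*Phi(z) = 0.365692.
Step 6: alpha = 0.1. fail to reject H0.

W+ = 27.5, W- = 50.5, W = min = 27.5, p = 0.365692, fail to reject H0.


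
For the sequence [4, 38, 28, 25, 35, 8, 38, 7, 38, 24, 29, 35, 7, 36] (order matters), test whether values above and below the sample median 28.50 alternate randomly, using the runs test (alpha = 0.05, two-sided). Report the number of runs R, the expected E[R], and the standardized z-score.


Step 1: Compute median = 28.50; label A = above, B = below.
Labels in order: BABBABABABAABA  (n_A = 7, n_B = 7)
Step 2: Count runs R = 12.
Step 3: Under H0 (random ordering), E[R] = 2*n_A*n_B/(n_A+n_B) + 1 = 2*7*7/14 + 1 = 8.0000.
        Var[R] = 2*n_A*n_B*(2*n_A*n_B - n_A - n_B) / ((n_A+n_B)^2 * (n_A+n_B-1)) = 8232/2548 = 3.2308.
        SD[R] = 1.7974.
Step 4: Continuity-corrected z = (R - 0.5 - E[R]) / SD[R] = (12 - 0.5 - 8.0000) / 1.7974 = 1.9472.
Step 5: Two-sided p-value via normal approximation = 2*(1 - Phi(|z|)) = 0.051508.
Step 6: alpha = 0.05. fail to reject H0.

R = 12, z = 1.9472, p = 0.051508, fail to reject H0.


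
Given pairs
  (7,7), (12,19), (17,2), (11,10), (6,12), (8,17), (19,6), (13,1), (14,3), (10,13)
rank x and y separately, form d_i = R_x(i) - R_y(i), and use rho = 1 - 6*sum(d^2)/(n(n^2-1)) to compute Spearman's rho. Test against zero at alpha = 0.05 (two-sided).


Step 1: Rank x and y separately (midranks; no ties here).
rank(x): 7->2, 12->6, 17->9, 11->5, 6->1, 8->3, 19->10, 13->7, 14->8, 10->4
rank(y): 7->5, 19->10, 2->2, 10->6, 12->7, 17->9, 6->4, 1->1, 3->3, 13->8
Step 2: d_i = R_x(i) - R_y(i); compute d_i^2.
  (2-5)^2=9, (6-10)^2=16, (9-2)^2=49, (5-6)^2=1, (1-7)^2=36, (3-9)^2=36, (10-4)^2=36, (7-1)^2=36, (8-3)^2=25, (4-8)^2=16
sum(d^2) = 260.
Step 3: rho = 1 - 6*260 / (10*(10^2 - 1)) = 1 - 1560/990 = -0.575758.
Step 4: Under H0, t = rho * sqrt((n-2)/(1-rho^2)) = -1.9917 ~ t(8).
Step 5: Two-sided p-value from the t-distribution with 8 df = 0.081553.
Step 6: alpha = 0.05. fail to reject H0.

rho = -0.5758, p = 0.081553, fail to reject H0 at alpha = 0.05.


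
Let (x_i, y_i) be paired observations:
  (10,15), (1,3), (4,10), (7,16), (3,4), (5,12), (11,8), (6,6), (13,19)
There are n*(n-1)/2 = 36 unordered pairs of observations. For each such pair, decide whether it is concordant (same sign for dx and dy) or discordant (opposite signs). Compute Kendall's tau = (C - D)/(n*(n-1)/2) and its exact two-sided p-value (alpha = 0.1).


Step 1: Enumerate the 36 unordered pairs (i,j) with i<j and classify each by sign(x_j-x_i) * sign(y_j-y_i).
  (1,2):dx=-9,dy=-12->C; (1,3):dx=-6,dy=-5->C; (1,4):dx=-3,dy=+1->D; (1,5):dx=-7,dy=-11->C
  (1,6):dx=-5,dy=-3->C; (1,7):dx=+1,dy=-7->D; (1,8):dx=-4,dy=-9->C; (1,9):dx=+3,dy=+4->C
  (2,3):dx=+3,dy=+7->C; (2,4):dx=+6,dy=+13->C; (2,5):dx=+2,dy=+1->C; (2,6):dx=+4,dy=+9->C
  (2,7):dx=+10,dy=+5->C; (2,8):dx=+5,dy=+3->C; (2,9):dx=+12,dy=+16->C; (3,4):dx=+3,dy=+6->C
  (3,5):dx=-1,dy=-6->C; (3,6):dx=+1,dy=+2->C; (3,7):dx=+7,dy=-2->D; (3,8):dx=+2,dy=-4->D
  (3,9):dx=+9,dy=+9->C; (4,5):dx=-4,dy=-12->C; (4,6):dx=-2,dy=-4->C; (4,7):dx=+4,dy=-8->D
  (4,8):dx=-1,dy=-10->C; (4,9):dx=+6,dy=+3->C; (5,6):dx=+2,dy=+8->C; (5,7):dx=+8,dy=+4->C
  (5,8):dx=+3,dy=+2->C; (5,9):dx=+10,dy=+15->C; (6,7):dx=+6,dy=-4->D; (6,8):dx=+1,dy=-6->D
  (6,9):dx=+8,dy=+7->C; (7,8):dx=-5,dy=-2->C; (7,9):dx=+2,dy=+11->C; (8,9):dx=+7,dy=+13->C
Step 2: C = 29, D = 7, total pairs = 36.
Step 3: tau = (C - D)/(n(n-1)/2) = (29 - 7)/36 = 0.611111.
Step 4: Exact two-sided p-value (enumerate n! = 362880 permutations of y under H0): p = 0.024741.
Step 5: alpha = 0.1. reject H0.

tau_b = 0.6111 (C=29, D=7), p = 0.024741, reject H0.


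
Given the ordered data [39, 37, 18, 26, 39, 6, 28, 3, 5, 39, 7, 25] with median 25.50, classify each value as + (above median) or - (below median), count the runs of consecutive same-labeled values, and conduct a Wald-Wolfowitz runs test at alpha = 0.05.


Step 1: Compute median = 25.50; label A = above, B = below.
Labels in order: AABAABABBABB  (n_A = 6, n_B = 6)
Step 2: Count runs R = 8.
Step 3: Under H0 (random ordering), E[R] = 2*n_A*n_B/(n_A+n_B) + 1 = 2*6*6/12 + 1 = 7.0000.
        Var[R] = 2*n_A*n_B*(2*n_A*n_B - n_A - n_B) / ((n_A+n_B)^2 * (n_A+n_B-1)) = 4320/1584 = 2.7273.
        SD[R] = 1.6514.
Step 4: Continuity-corrected z = (R - 0.5 - E[R]) / SD[R] = (8 - 0.5 - 7.0000) / 1.6514 = 0.3028.
Step 5: Two-sided p-value via normal approximation = 2*(1 - Phi(|z|)) = 0.762069.
Step 6: alpha = 0.05. fail to reject H0.

R = 8, z = 0.3028, p = 0.762069, fail to reject H0.


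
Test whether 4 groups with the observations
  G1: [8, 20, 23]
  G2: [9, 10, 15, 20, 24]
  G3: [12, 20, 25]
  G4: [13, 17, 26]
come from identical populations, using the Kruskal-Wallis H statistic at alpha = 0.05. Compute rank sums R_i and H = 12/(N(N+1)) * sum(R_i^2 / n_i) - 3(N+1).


Step 1: Combine all N = 14 observations and assign midranks.
sorted (value, group, rank): (8,G1,1), (9,G2,2), (10,G2,3), (12,G3,4), (13,G4,5), (15,G2,6), (17,G4,7), (20,G1,9), (20,G2,9), (20,G3,9), (23,G1,11), (24,G2,12), (25,G3,13), (26,G4,14)
Step 2: Sum ranks within each group.
R_1 = 21 (n_1 = 3)
R_2 = 32 (n_2 = 5)
R_3 = 26 (n_3 = 3)
R_4 = 26 (n_4 = 3)
Step 3: H = 12/(N(N+1)) * sum(R_i^2/n_i) - 3(N+1)
     = 12/(14*15) * (21^2/3 + 32^2/5 + 26^2/3 + 26^2/3) - 3*15
     = 0.057143 * 802.467 - 45
     = 0.855238.
Step 4: Ties present; correction factor C = 1 - 24/(14^3 - 14) = 0.991209. Corrected H = 0.855238 / 0.991209 = 0.862823.
Step 5: Under H0, H ~ chi^2(3); p-value = 0.834389.
Step 6: alpha = 0.05. fail to reject H0.

H = 0.8628, df = 3, p = 0.834389, fail to reject H0.


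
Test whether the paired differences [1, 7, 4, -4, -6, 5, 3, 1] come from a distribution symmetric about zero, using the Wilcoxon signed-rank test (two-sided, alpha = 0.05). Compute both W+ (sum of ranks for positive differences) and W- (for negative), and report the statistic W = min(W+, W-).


Step 1: Drop any zero differences (none here) and take |d_i|.
|d| = [1, 7, 4, 4, 6, 5, 3, 1]
Step 2: Midrank |d_i| (ties get averaged ranks).
ranks: |1|->1.5, |7|->8, |4|->4.5, |4|->4.5, |6|->7, |5|->6, |3|->3, |1|->1.5
Step 3: Attach original signs; sum ranks with positive sign and with negative sign.
W+ = 1.5 + 8 + 4.5 + 6 + 3 + 1.5 = 24.5
W- = 4.5 + 7 = 11.5
(Check: W+ + W- = 36 should equal n(n+1)/2 = 36.)
Step 4: Test statistic W = min(W+, W-) = 11.5.
Step 5: Ties in |d|, so use the tie-corrected normal approximation.
        E[W] = n(n+1)/4 = 8*9/4 = 18.
        Tie groups: |d|=1 (t=2), |d|=4 (t=2); sum(t^3 - t) = 12.
        Var[W] = n(n+1)(2n+1)/24 - sum(t^3-t)/48 = 1224/24 - 12/48 = 50.75.
        z = (W - E[W]) / sqrt(Var[W]) = (11.5 - 18) / 7.1239 = -0.9124.
        Two-sided p = 2*Phi(z) = 0.361547.
Step 6: alpha = 0.05. fail to reject H0.

W+ = 24.5, W- = 11.5, W = min = 11.5, p = 0.361547, fail to reject H0.


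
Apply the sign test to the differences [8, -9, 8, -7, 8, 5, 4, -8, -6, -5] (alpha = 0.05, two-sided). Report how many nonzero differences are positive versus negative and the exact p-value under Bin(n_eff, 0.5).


Step 1: Discard zero differences. Original n = 10; n_eff = number of nonzero differences = 10.
Nonzero differences (with sign): +8, -9, +8, -7, +8, +5, +4, -8, -6, -5
Step 2: Count signs: positive = 5, negative = 5.
Step 3: Under H0: P(positive) = 0.5, so the number of positives S ~ Bin(10, 0.5).
Step 4: Two-sided exact p-value = sum of Bin(10,0.5) probabilities at or below the observed probability = 1.000000.
Step 5: alpha = 0.05. fail to reject H0.

n_eff = 10, pos = 5, neg = 5, p = 1.000000, fail to reject H0.


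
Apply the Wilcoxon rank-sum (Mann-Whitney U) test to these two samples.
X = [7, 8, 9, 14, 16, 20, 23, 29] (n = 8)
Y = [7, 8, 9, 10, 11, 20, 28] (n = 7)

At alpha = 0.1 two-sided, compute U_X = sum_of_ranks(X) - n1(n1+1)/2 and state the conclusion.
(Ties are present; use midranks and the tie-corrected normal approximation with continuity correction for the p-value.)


Step 1: Combine and sort all 15 observations; assign midranks.
sorted (value, group): (7,X), (7,Y), (8,X), (8,Y), (9,X), (9,Y), (10,Y), (11,Y), (14,X), (16,X), (20,X), (20,Y), (23,X), (28,Y), (29,X)
ranks: 7->1.5, 7->1.5, 8->3.5, 8->3.5, 9->5.5, 9->5.5, 10->7, 11->8, 14->9, 16->10, 20->11.5, 20->11.5, 23->13, 28->14, 29->15
Step 2: Rank sum for X: R1 = 1.5 + 3.5 + 5.5 + 9 + 10 + 11.5 + 13 + 15 = 69.
Step 3: U_X = R1 - n1(n1+1)/2 = 69 - 8*9/2 = 69 - 36 = 33.
       U_Y = n1*n2 - U_X = 56 - 33 = 23.
Step 4: Ties are present, so use the tie-corrected normal approximation (with continuity correction) for the p-value.
Step 5: p-value = 0.601222; compare to alpha = 0.1. fail to reject H0.

U_X = 33, p = 0.601222, fail to reject H0 at alpha = 0.1.


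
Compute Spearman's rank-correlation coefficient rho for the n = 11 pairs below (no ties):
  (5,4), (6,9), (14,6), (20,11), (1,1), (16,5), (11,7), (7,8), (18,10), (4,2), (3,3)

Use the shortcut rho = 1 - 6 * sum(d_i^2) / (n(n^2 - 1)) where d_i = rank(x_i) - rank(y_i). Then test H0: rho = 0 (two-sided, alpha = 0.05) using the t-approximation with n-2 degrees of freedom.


Step 1: Rank x and y separately (midranks; no ties here).
rank(x): 5->4, 6->5, 14->8, 20->11, 1->1, 16->9, 11->7, 7->6, 18->10, 4->3, 3->2
rank(y): 4->4, 9->9, 6->6, 11->11, 1->1, 5->5, 7->7, 8->8, 10->10, 2->2, 3->3
Step 2: d_i = R_x(i) - R_y(i); compute d_i^2.
  (4-4)^2=0, (5-9)^2=16, (8-6)^2=4, (11-11)^2=0, (1-1)^2=0, (9-5)^2=16, (7-7)^2=0, (6-8)^2=4, (10-10)^2=0, (3-2)^2=1, (2-3)^2=1
sum(d^2) = 42.
Step 3: rho = 1 - 6*42 / (11*(11^2 - 1)) = 1 - 252/1320 = 0.809091.
Step 4: Under H0, t = rho * sqrt((n-2)/(1-rho^2)) = 4.1302 ~ t(9).
Step 5: Two-sided p-value from the t-distribution with 9 df = 0.002559.
Step 6: alpha = 0.05. reject H0.

rho = 0.8091, p = 0.002559, reject H0 at alpha = 0.05.


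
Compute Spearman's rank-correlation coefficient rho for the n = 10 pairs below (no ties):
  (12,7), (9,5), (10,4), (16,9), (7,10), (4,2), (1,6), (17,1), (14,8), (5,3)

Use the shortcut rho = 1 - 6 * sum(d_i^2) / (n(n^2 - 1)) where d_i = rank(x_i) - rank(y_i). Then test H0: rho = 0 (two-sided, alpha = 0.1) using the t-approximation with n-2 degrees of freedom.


Step 1: Rank x and y separately (midranks; no ties here).
rank(x): 12->7, 9->5, 10->6, 16->9, 7->4, 4->2, 1->1, 17->10, 14->8, 5->3
rank(y): 7->7, 5->5, 4->4, 9->9, 10->10, 2->2, 6->6, 1->1, 8->8, 3->3
Step 2: d_i = R_x(i) - R_y(i); compute d_i^2.
  (7-7)^2=0, (5-5)^2=0, (6-4)^2=4, (9-9)^2=0, (4-10)^2=36, (2-2)^2=0, (1-6)^2=25, (10-1)^2=81, (8-8)^2=0, (3-3)^2=0
sum(d^2) = 146.
Step 3: rho = 1 - 6*146 / (10*(10^2 - 1)) = 1 - 876/990 = 0.115152.
Step 4: Under H0, t = rho * sqrt((n-2)/(1-rho^2)) = 0.3279 ~ t(8).
Step 5: Two-sided p-value from the t-distribution with 8 df = 0.751420.
Step 6: alpha = 0.1. fail to reject H0.

rho = 0.1152, p = 0.751420, fail to reject H0 at alpha = 0.1.


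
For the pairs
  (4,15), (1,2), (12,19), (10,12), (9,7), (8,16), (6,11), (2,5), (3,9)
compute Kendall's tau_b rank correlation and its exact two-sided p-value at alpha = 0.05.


Step 1: Enumerate the 36 unordered pairs (i,j) with i<j and classify each by sign(x_j-x_i) * sign(y_j-y_i).
  (1,2):dx=-3,dy=-13->C; (1,3):dx=+8,dy=+4->C; (1,4):dx=+6,dy=-3->D; (1,5):dx=+5,dy=-8->D
  (1,6):dx=+4,dy=+1->C; (1,7):dx=+2,dy=-4->D; (1,8):dx=-2,dy=-10->C; (1,9):dx=-1,dy=-6->C
  (2,3):dx=+11,dy=+17->C; (2,4):dx=+9,dy=+10->C; (2,5):dx=+8,dy=+5->C; (2,6):dx=+7,dy=+14->C
  (2,7):dx=+5,dy=+9->C; (2,8):dx=+1,dy=+3->C; (2,9):dx=+2,dy=+7->C; (3,4):dx=-2,dy=-7->C
  (3,5):dx=-3,dy=-12->C; (3,6):dx=-4,dy=-3->C; (3,7):dx=-6,dy=-8->C; (3,8):dx=-10,dy=-14->C
  (3,9):dx=-9,dy=-10->C; (4,5):dx=-1,dy=-5->C; (4,6):dx=-2,dy=+4->D; (4,7):dx=-4,dy=-1->C
  (4,8):dx=-8,dy=-7->C; (4,9):dx=-7,dy=-3->C; (5,6):dx=-1,dy=+9->D; (5,7):dx=-3,dy=+4->D
  (5,8):dx=-7,dy=-2->C; (5,9):dx=-6,dy=+2->D; (6,7):dx=-2,dy=-5->C; (6,8):dx=-6,dy=-11->C
  (6,9):dx=-5,dy=-7->C; (7,8):dx=-4,dy=-6->C; (7,9):dx=-3,dy=-2->C; (8,9):dx=+1,dy=+4->C
Step 2: C = 29, D = 7, total pairs = 36.
Step 3: tau = (C - D)/(n(n-1)/2) = (29 - 7)/36 = 0.611111.
Step 4: Exact two-sided p-value (enumerate n! = 362880 permutations of y under H0): p = 0.024741.
Step 5: alpha = 0.05. reject H0.

tau_b = 0.6111 (C=29, D=7), p = 0.024741, reject H0.


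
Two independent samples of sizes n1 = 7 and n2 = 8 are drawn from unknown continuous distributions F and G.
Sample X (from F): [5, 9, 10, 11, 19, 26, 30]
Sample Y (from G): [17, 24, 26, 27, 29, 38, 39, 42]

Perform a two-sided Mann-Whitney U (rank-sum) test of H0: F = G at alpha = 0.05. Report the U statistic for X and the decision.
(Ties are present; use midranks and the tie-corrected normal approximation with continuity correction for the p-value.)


Step 1: Combine and sort all 15 observations; assign midranks.
sorted (value, group): (5,X), (9,X), (10,X), (11,X), (17,Y), (19,X), (24,Y), (26,X), (26,Y), (27,Y), (29,Y), (30,X), (38,Y), (39,Y), (42,Y)
ranks: 5->1, 9->2, 10->3, 11->4, 17->5, 19->6, 24->7, 26->8.5, 26->8.5, 27->10, 29->11, 30->12, 38->13, 39->14, 42->15
Step 2: Rank sum for X: R1 = 1 + 2 + 3 + 4 + 6 + 8.5 + 12 = 36.5.
Step 3: U_X = R1 - n1(n1+1)/2 = 36.5 - 7*8/2 = 36.5 - 28 = 8.5.
       U_Y = n1*n2 - U_X = 56 - 8.5 = 47.5.
Step 4: Ties are present, so use the tie-corrected normal approximation (with continuity correction) for the p-value.
Step 5: p-value = 0.027751; compare to alpha = 0.05. reject H0.

U_X = 8.5, p = 0.027751, reject H0 at alpha = 0.05.


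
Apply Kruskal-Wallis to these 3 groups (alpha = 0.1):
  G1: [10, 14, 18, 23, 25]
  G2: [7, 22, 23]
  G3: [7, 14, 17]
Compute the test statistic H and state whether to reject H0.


Step 1: Combine all N = 11 observations and assign midranks.
sorted (value, group, rank): (7,G2,1.5), (7,G3,1.5), (10,G1,3), (14,G1,4.5), (14,G3,4.5), (17,G3,6), (18,G1,7), (22,G2,8), (23,G1,9.5), (23,G2,9.5), (25,G1,11)
Step 2: Sum ranks within each group.
R_1 = 35 (n_1 = 5)
R_2 = 19 (n_2 = 3)
R_3 = 12 (n_3 = 3)
Step 3: H = 12/(N(N+1)) * sum(R_i^2/n_i) - 3(N+1)
     = 12/(11*12) * (35^2/5 + 19^2/3 + 12^2/3) - 3*12
     = 0.090909 * 413.333 - 36
     = 1.575758.
Step 4: Ties present; correction factor C = 1 - 18/(11^3 - 11) = 0.986364. Corrected H = 1.575758 / 0.986364 = 1.597542.
Step 5: Under H0, H ~ chi^2(2); p-value = 0.449881.
Step 6: alpha = 0.1. fail to reject H0.

H = 1.5975, df = 2, p = 0.449881, fail to reject H0.


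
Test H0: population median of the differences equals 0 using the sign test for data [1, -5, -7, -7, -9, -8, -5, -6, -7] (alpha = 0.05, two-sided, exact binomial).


Step 1: Discard zero differences. Original n = 9; n_eff = number of nonzero differences = 9.
Nonzero differences (with sign): +1, -5, -7, -7, -9, -8, -5, -6, -7
Step 2: Count signs: positive = 1, negative = 8.
Step 3: Under H0: P(positive) = 0.5, so the number of positives S ~ Bin(9, 0.5).
Step 4: Two-sided exact p-value = sum of Bin(9,0.5) probabilities at or below the observed probability = 0.039062.
Step 5: alpha = 0.05. reject H0.

n_eff = 9, pos = 1, neg = 8, p = 0.039062, reject H0.


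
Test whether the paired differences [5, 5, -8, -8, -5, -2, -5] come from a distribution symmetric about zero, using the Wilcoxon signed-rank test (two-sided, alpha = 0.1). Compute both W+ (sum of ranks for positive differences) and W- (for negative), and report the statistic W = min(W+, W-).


Step 1: Drop any zero differences (none here) and take |d_i|.
|d| = [5, 5, 8, 8, 5, 2, 5]
Step 2: Midrank |d_i| (ties get averaged ranks).
ranks: |5|->3.5, |5|->3.5, |8|->6.5, |8|->6.5, |5|->3.5, |2|->1, |5|->3.5
Step 3: Attach original signs; sum ranks with positive sign and with negative sign.
W+ = 3.5 + 3.5 = 7
W- = 6.5 + 6.5 + 3.5 + 1 + 3.5 = 21
(Check: W+ + W- = 28 should equal n(n+1)/2 = 28.)
Step 4: Test statistic W = min(W+, W-) = 7.
Step 5: Ties in |d|, so use the tie-corrected normal approximation.
        E[W] = n(n+1)/4 = 7*8/4 = 14.
        Tie groups: |d|=5 (t=4), |d|=8 (t=2); sum(t^3 - t) = 66.
        Var[W] = n(n+1)(2n+1)/24 - sum(t^3-t)/48 = 840/24 - 66/48 = 33.625.
        z = (W - E[W]) / sqrt(Var[W]) = (7 - 14) / 5.7987 = -1.2072.
        Two-sided p = 2*Phi(z) = 0.227368.
Step 6: alpha = 0.1. fail to reject H0.

W+ = 7, W- = 21, W = min = 7, p = 0.227368, fail to reject H0.


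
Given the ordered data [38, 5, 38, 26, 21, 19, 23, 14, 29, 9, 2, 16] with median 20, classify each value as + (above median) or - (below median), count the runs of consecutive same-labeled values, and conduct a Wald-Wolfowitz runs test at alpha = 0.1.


Step 1: Compute median = 20; label A = above, B = below.
Labels in order: ABAAABABABBB  (n_A = 6, n_B = 6)
Step 2: Count runs R = 8.
Step 3: Under H0 (random ordering), E[R] = 2*n_A*n_B/(n_A+n_B) + 1 = 2*6*6/12 + 1 = 7.0000.
        Var[R] = 2*n_A*n_B*(2*n_A*n_B - n_A - n_B) / ((n_A+n_B)^2 * (n_A+n_B-1)) = 4320/1584 = 2.7273.
        SD[R] = 1.6514.
Step 4: Continuity-corrected z = (R - 0.5 - E[R]) / SD[R] = (8 - 0.5 - 7.0000) / 1.6514 = 0.3028.
Step 5: Two-sided p-value via normal approximation = 2*(1 - Phi(|z|)) = 0.762069.
Step 6: alpha = 0.1. fail to reject H0.

R = 8, z = 0.3028, p = 0.762069, fail to reject H0.


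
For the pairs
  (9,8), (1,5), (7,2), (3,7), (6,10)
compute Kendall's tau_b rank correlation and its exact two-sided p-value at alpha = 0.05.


Step 1: Enumerate the 10 unordered pairs (i,j) with i<j and classify each by sign(x_j-x_i) * sign(y_j-y_i).
  (1,2):dx=-8,dy=-3->C; (1,3):dx=-2,dy=-6->C; (1,4):dx=-6,dy=-1->C; (1,5):dx=-3,dy=+2->D
  (2,3):dx=+6,dy=-3->D; (2,4):dx=+2,dy=+2->C; (2,5):dx=+5,dy=+5->C; (3,4):dx=-4,dy=+5->D
  (3,5):dx=-1,dy=+8->D; (4,5):dx=+3,dy=+3->C
Step 2: C = 6, D = 4, total pairs = 10.
Step 3: tau = (C - D)/(n(n-1)/2) = (6 - 4)/10 = 0.200000.
Step 4: Exact two-sided p-value (enumerate n! = 120 permutations of y under H0): p = 0.816667.
Step 5: alpha = 0.05. fail to reject H0.

tau_b = 0.2000 (C=6, D=4), p = 0.816667, fail to reject H0.


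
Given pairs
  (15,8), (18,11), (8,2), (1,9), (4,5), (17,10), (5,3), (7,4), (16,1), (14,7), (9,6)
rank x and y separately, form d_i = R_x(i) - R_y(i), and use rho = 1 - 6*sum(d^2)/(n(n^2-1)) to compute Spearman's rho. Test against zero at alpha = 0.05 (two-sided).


Step 1: Rank x and y separately (midranks; no ties here).
rank(x): 15->8, 18->11, 8->5, 1->1, 4->2, 17->10, 5->3, 7->4, 16->9, 14->7, 9->6
rank(y): 8->8, 11->11, 2->2, 9->9, 5->5, 10->10, 3->3, 4->4, 1->1, 7->7, 6->6
Step 2: d_i = R_x(i) - R_y(i); compute d_i^2.
  (8-8)^2=0, (11-11)^2=0, (5-2)^2=9, (1-9)^2=64, (2-5)^2=9, (10-10)^2=0, (3-3)^2=0, (4-4)^2=0, (9-1)^2=64, (7-7)^2=0, (6-6)^2=0
sum(d^2) = 146.
Step 3: rho = 1 - 6*146 / (11*(11^2 - 1)) = 1 - 876/1320 = 0.336364.
Step 4: Under H0, t = rho * sqrt((n-2)/(1-rho^2)) = 1.0715 ~ t(9).
Step 5: Two-sided p-value from the t-distribution with 9 df = 0.311824.
Step 6: alpha = 0.05. fail to reject H0.

rho = 0.3364, p = 0.311824, fail to reject H0 at alpha = 0.05.


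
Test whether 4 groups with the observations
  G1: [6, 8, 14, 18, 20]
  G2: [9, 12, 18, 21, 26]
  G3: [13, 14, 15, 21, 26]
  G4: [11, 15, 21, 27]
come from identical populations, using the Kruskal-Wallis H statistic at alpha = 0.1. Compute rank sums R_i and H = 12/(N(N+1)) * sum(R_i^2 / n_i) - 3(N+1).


Step 1: Combine all N = 19 observations and assign midranks.
sorted (value, group, rank): (6,G1,1), (8,G1,2), (9,G2,3), (11,G4,4), (12,G2,5), (13,G3,6), (14,G1,7.5), (14,G3,7.5), (15,G3,9.5), (15,G4,9.5), (18,G1,11.5), (18,G2,11.5), (20,G1,13), (21,G2,15), (21,G3,15), (21,G4,15), (26,G2,17.5), (26,G3,17.5), (27,G4,19)
Step 2: Sum ranks within each group.
R_1 = 35 (n_1 = 5)
R_2 = 52 (n_2 = 5)
R_3 = 55.5 (n_3 = 5)
R_4 = 47.5 (n_4 = 4)
Step 3: H = 12/(N(N+1)) * sum(R_i^2/n_i) - 3(N+1)
     = 12/(19*20) * (35^2/5 + 52^2/5 + 55.5^2/5 + 47.5^2/4) - 3*20
     = 0.031579 * 1965.91 - 60
     = 2.081447.
Step 4: Ties present; correction factor C = 1 - 48/(19^3 - 19) = 0.992982. Corrected H = 2.081447 / 0.992982 = 2.096157.
Step 5: Under H0, H ~ chi^2(3); p-value = 0.552691.
Step 6: alpha = 0.1. fail to reject H0.

H = 2.0962, df = 3, p = 0.552691, fail to reject H0.


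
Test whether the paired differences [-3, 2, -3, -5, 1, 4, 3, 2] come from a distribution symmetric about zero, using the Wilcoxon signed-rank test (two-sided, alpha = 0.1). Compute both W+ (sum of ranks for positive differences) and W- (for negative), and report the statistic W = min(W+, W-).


Step 1: Drop any zero differences (none here) and take |d_i|.
|d| = [3, 2, 3, 5, 1, 4, 3, 2]
Step 2: Midrank |d_i| (ties get averaged ranks).
ranks: |3|->5, |2|->2.5, |3|->5, |5|->8, |1|->1, |4|->7, |3|->5, |2|->2.5
Step 3: Attach original signs; sum ranks with positive sign and with negative sign.
W+ = 2.5 + 1 + 7 + 5 + 2.5 = 18
W- = 5 + 5 + 8 = 18
(Check: W+ + W- = 36 should equal n(n+1)/2 = 36.)
Step 4: Test statistic W = min(W+, W-) = 18.
Step 5: Ties in |d|, so use the tie-corrected normal approximation.
        E[W] = n(n+1)/4 = 8*9/4 = 18.
        Tie groups: |d|=2 (t=2), |d|=3 (t=3); sum(t^3 - t) = 30.
        Var[W] = n(n+1)(2n+1)/24 - sum(t^3-t)/48 = 1224/24 - 30/48 = 50.375.
        z = (W - E[W]) / sqrt(Var[W]) = (18 - 18) / 7.0975 = 0.0000.
        Two-sided p = 2*Phi(z) = 1.000000.
Step 6: alpha = 0.1. fail to reject H0.

W+ = 18, W- = 18, W = min = 18, p = 1.000000, fail to reject H0.


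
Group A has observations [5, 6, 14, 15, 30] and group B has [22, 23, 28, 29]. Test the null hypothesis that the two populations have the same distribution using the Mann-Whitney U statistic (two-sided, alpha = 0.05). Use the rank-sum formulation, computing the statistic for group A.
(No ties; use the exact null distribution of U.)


Step 1: Combine and sort all 9 observations; assign midranks.
sorted (value, group): (5,X), (6,X), (14,X), (15,X), (22,Y), (23,Y), (28,Y), (29,Y), (30,X)
ranks: 5->1, 6->2, 14->3, 15->4, 22->5, 23->6, 28->7, 29->8, 30->9
Step 2: Rank sum for X: R1 = 1 + 2 + 3 + 4 + 9 = 19.
Step 3: U_X = R1 - n1(n1+1)/2 = 19 - 5*6/2 = 19 - 15 = 4.
       U_Y = n1*n2 - U_X = 20 - 4 = 16.
Step 4: No ties, so the exact null distribution of U (based on enumerating the C(9,5) = 126 equally likely rank assignments) gives the two-sided p-value.
Step 5: p-value = 0.190476; compare to alpha = 0.05. fail to reject H0.

U_X = 4, p = 0.190476, fail to reject H0 at alpha = 0.05.


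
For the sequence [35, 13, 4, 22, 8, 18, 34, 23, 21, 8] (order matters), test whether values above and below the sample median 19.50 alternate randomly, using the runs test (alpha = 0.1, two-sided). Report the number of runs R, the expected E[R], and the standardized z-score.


Step 1: Compute median = 19.50; label A = above, B = below.
Labels in order: ABBABBAAAB  (n_A = 5, n_B = 5)
Step 2: Count runs R = 6.
Step 3: Under H0 (random ordering), E[R] = 2*n_A*n_B/(n_A+n_B) + 1 = 2*5*5/10 + 1 = 6.0000.
        Var[R] = 2*n_A*n_B*(2*n_A*n_B - n_A - n_B) / ((n_A+n_B)^2 * (n_A+n_B-1)) = 2000/900 = 2.2222.
        SD[R] = 1.4907.
Step 4: R = E[R], so z = 0 with no continuity correction.
Step 5: Two-sided p-value via normal approximation = 2*(1 - Phi(|z|)) = 1.000000.
Step 6: alpha = 0.1. fail to reject H0.

R = 6, z = 0.0000, p = 1.000000, fail to reject H0.
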